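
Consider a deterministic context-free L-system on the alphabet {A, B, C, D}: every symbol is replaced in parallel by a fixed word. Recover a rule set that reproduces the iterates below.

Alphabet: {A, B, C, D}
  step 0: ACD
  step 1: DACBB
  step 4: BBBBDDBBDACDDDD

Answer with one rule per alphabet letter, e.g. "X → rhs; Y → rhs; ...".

A->D, B->D, C->AC, D->BB

  step 0 ⇒ step 1: ACD ⇒ D·AC·BB
    A ↦ D
    C ↦ AC
    D ↦ BB
    B ↦ D  (constrained at step 1)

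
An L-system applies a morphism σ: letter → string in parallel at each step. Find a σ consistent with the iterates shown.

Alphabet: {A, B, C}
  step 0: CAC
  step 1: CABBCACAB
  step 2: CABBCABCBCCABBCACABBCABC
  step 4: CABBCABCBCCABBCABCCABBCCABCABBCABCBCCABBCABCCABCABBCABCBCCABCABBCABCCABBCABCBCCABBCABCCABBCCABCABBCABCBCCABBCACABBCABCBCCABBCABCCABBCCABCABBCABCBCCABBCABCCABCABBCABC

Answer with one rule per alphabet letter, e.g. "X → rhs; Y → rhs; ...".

A->BCA, B->BC, C->CAB

  step 1 ⇒ step 2: CABBCACAB ⇒ CAB·BCA·BC·BC·CAB·BCA·CAB·BCA·BC
    A ↦ BCA
    B ↦ BC
    C ↦ CAB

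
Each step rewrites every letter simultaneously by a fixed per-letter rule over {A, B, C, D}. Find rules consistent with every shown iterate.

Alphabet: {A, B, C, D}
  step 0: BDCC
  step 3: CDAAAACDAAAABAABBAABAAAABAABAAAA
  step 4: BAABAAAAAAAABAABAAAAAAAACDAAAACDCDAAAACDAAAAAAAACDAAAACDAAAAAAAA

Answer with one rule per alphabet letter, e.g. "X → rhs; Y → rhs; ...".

  step 3 ⇒ step 4: CDAAAACDAAAABAABBAABAAAABAABAAAA ⇒ BA·AB·AA·AA·AA·AA·BA·AB·AA·AA·AA·AA·CD·AA·AA·CD·CD·AA·AA·CD·AA·AA·AA·AA·CD·AA·AA·CD·AA·AA·AA·AA
    A ↦ AA
    B ↦ CD
    C ↦ BA
    D ↦ AB

A->AA, B->CD, C->BA, D->AB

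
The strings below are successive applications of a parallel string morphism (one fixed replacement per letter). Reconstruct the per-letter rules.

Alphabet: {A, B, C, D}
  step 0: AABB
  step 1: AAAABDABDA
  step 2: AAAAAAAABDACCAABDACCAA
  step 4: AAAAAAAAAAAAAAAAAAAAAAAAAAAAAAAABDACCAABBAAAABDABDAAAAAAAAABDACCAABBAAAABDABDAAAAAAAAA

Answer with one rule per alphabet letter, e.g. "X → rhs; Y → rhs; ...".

  step 1 ⇒ step 2: AAAABDABDA ⇒ AA·AA·AA·AA·BDA·CC·AA·BDA·CC·AA
    A ↦ AA
    B ↦ BDA
    D ↦ CC
    C ↦ B  (constrained at step 2)

A->AA, B->BDA, C->B, D->CC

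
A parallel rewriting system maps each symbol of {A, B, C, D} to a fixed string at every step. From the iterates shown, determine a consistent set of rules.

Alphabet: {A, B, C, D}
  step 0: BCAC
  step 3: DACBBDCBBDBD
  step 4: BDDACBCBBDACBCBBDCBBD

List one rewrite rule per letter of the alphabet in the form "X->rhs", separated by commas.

A->D, B->CB, C->A, D->BD

  step 3 ⇒ step 4: DACBBDCBBDBD ⇒ BD·D·A·CB·CB·BD·A·CB·CB·BD·CB·BD
    A ↦ D
    B ↦ CB
    C ↦ A
    D ↦ BD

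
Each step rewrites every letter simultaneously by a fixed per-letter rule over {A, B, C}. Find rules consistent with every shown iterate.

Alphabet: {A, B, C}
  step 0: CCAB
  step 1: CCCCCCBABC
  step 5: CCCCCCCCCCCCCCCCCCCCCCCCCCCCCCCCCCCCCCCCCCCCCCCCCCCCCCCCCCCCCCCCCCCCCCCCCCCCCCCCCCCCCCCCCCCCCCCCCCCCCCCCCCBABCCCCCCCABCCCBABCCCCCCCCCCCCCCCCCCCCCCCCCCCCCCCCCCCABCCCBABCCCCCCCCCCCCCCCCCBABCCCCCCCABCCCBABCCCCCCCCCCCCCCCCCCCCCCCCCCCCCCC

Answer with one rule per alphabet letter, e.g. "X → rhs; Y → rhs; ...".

A->CCB, B->ABC, C->CC

  step 0 ⇒ step 1: CCAB ⇒ CC·CC·CCB·ABC
    A ↦ CCB
    B ↦ ABC
    C ↦ CC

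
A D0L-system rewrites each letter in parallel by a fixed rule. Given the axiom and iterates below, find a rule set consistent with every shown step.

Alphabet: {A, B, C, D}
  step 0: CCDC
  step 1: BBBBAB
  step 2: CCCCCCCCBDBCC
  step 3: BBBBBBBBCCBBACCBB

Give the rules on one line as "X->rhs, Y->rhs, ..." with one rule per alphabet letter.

  step 2 ⇒ step 3: CCCCCCCCBDBCC ⇒ B·B·B·B·B·B·B·B·CC·BBA·CC·B·B
    B ↦ CC
    C ↦ B
    D ↦ BBA
  step 1 ⇒ step 2: BBBBAB ⇒ CC·CC·CC·CC·BDB·CC
    A ↦ BDB

A->BDB, B->CC, C->B, D->BBA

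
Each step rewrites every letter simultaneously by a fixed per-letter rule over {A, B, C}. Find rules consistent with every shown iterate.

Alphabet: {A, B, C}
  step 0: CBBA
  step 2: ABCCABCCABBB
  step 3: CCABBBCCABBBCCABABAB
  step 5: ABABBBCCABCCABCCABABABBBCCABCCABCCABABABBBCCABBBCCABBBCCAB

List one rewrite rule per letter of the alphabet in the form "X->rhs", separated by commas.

  step 2 ⇒ step 3: ABCCABCCABBB ⇒ CC·AB·B·B·CC·AB·B·B·CC·AB·AB·AB
    A ↦ CC
    B ↦ AB
    C ↦ B

A->CC, B->AB, C->B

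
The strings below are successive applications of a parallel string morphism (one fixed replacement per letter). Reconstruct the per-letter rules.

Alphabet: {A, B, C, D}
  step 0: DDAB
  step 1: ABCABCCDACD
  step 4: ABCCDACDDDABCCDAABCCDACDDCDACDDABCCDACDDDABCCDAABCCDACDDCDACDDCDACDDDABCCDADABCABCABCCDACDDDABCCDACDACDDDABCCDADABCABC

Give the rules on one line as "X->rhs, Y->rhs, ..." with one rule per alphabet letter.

A->CDA, B->CD, C->D, D->ABC

  step 0 ⇒ step 1: DDAB ⇒ ABC·ABC·CDA·CD
    A ↦ CDA
    B ↦ CD
    D ↦ ABC
    C ↦ D  (constrained at step 1)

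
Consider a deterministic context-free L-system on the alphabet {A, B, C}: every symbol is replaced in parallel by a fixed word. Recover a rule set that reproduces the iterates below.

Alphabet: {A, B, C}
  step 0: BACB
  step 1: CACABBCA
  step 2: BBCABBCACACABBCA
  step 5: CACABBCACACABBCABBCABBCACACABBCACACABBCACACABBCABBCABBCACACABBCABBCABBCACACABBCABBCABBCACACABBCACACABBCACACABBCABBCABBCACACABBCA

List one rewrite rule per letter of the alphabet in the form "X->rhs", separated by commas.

  step 1 ⇒ step 2: CACABBCA ⇒ BB·CA·BB·CA·CA·CA·BB·CA
    A ↦ CA
    B ↦ CA
    C ↦ BB

A->CA, B->CA, C->BB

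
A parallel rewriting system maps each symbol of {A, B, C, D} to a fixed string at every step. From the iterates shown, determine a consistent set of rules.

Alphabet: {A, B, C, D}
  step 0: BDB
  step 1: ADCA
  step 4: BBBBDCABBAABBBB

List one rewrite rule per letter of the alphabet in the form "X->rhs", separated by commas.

A->BB, B->A, C->A, D->DC

  step 0 ⇒ step 1: BDB ⇒ A·DC·A
    B ↦ A
    D ↦ DC
    A ↦ BB  (constrained at step 1)
    C ↦ A  (constrained at step 1)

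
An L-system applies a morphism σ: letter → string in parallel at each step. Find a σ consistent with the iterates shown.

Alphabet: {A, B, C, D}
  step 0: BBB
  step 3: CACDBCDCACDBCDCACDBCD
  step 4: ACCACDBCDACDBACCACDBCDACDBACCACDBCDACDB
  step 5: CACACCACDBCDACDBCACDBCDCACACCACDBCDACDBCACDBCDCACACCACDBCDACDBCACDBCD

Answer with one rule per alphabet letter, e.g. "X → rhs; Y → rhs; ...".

A->C, B->CD, C->AC, D->DB

  step 4 ⇒ step 5: ACCACDBCDACDBACCACDBCDACDBACCACDBCDACDB ⇒ C·AC·AC·C·AC·DB·CD·AC·DB·C·AC·DB·CD·C·AC·AC·C·AC·DB·CD·AC·DB·C·AC·DB·CD·C·AC·AC·C·AC·DB·CD·AC·DB·C·AC·DB·CD
    A ↦ C
    B ↦ CD
    C ↦ AC
    D ↦ DB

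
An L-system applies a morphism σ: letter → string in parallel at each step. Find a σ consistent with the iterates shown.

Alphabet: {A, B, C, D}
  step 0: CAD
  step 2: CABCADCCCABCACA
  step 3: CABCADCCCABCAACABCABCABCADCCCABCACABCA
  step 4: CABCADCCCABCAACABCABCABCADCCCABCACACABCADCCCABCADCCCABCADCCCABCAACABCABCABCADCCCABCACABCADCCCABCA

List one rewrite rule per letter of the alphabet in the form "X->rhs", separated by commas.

A->CA, B->DCC, C->CAB, D->A

  step 3 ⇒ step 4: CABCADCCCABCAACABCABCABCADCCCABCACABCA ⇒ CAB·CA·DCC·CAB·CA·A·CAB·CAB·CAB·CA·DCC·CAB·CA·CA·CAB·CA·DCC·CAB·CA·DCC·CAB·CA·DCC·CAB·CA·A·CAB·CAB·CAB·CA·DCC·CAB·CA·CAB·CA·DCC·CAB·CA
    A ↦ CA
    B ↦ DCC
    C ↦ CAB
    D ↦ A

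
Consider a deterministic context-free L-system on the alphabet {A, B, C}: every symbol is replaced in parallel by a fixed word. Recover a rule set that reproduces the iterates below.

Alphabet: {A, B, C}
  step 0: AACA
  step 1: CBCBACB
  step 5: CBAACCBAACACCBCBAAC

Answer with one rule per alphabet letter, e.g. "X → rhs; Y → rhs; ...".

  step 0 ⇒ step 1: AACA ⇒ CB·CB·A·CB
    A ↦ CB
    C ↦ A
    B ↦ C  (constrained at step 1)

A->CB, B->C, C->A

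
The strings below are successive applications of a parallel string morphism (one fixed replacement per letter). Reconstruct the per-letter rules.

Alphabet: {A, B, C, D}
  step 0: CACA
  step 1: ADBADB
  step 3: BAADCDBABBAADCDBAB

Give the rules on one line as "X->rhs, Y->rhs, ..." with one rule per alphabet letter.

A->B, B->BA, C->AD, D->CD

  step 0 ⇒ step 1: CACA ⇒ AD·B·AD·B
    A ↦ B
    C ↦ AD
    B ↦ BA  (constrained at step 1)
    D ↦ CD  (constrained at step 1)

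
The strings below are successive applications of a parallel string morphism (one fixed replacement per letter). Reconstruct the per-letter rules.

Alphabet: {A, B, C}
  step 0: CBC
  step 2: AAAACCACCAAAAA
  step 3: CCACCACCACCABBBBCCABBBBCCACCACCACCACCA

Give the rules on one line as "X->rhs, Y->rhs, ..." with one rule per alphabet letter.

  step 2 ⇒ step 3: AAAACCACCAAAAA ⇒ CCA·CCA·CCA·CCA·BB·BB·CCA·BB·BB·CCA·CCA·CCA·CCA·CCA
    A ↦ CCA
    C ↦ BB
    B ↦ AA  (constrained at step 0)

A->CCA, B->AA, C->BB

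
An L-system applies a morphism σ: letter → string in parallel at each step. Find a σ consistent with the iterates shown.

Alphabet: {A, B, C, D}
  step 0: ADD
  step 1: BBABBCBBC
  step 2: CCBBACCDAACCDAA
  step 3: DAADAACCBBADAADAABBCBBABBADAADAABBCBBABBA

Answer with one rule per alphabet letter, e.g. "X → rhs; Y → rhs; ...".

A->BBA, B->C, C->DAA, D->BBC

  step 2 ⇒ step 3: CCBBACCDAACCDAA ⇒ DAA·DAA·C·C·BBA·DAA·DAA·BBC·BBA·BBA·DAA·DAA·BBC·BBA·BBA
    A ↦ BBA
    B ↦ C
    C ↦ DAA
    D ↦ BBC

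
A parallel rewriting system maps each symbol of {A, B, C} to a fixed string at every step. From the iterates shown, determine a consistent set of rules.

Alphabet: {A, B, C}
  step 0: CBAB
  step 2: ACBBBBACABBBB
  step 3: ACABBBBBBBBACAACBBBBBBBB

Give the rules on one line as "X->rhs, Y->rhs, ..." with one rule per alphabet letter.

A->AC, B->BB, C->A

  step 2 ⇒ step 3: ACBBBBACABBBB ⇒ AC·A·BB·BB·BB·BB·AC·A·AC·BB·BB·BB·BB
    A ↦ AC
    B ↦ BB
    C ↦ A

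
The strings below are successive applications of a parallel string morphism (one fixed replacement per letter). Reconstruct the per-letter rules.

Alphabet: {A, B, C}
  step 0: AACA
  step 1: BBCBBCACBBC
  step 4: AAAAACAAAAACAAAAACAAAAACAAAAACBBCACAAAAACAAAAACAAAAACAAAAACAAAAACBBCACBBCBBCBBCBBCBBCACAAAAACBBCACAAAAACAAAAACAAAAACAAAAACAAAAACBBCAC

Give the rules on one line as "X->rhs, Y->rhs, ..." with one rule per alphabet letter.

A->BBC, B->AA, C->AC

  step 0 ⇒ step 1: AACA ⇒ BBC·BBC·AC·BBC
    A ↦ BBC
    C ↦ AC
    B ↦ AA  (constrained at step 1)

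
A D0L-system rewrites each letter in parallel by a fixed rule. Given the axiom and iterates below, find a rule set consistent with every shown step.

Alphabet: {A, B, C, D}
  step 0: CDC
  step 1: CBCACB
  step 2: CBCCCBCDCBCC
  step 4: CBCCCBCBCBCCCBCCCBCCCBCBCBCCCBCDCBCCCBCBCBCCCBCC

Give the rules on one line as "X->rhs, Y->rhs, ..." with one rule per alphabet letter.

A->CD, B->CC, C->CB, D->CA

  step 1 ⇒ step 2: CBCACB ⇒ CB·CC·CB·CD·CB·CC
    A ↦ CD
    B ↦ CC
    C ↦ CB
  step 0 ⇒ step 1: CDC ⇒ CB·CA·CB
    D ↦ CA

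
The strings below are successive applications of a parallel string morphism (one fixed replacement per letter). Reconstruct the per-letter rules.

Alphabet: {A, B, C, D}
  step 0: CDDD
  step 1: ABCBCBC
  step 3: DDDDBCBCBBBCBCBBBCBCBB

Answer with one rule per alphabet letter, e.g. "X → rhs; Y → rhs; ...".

  step 0 ⇒ step 1: CDDD ⇒ A·BC·BC·BC
    C ↦ A
    D ↦ BC
    A ↦ BB  (constrained at step 1)
    B ↦ DD  (constrained at step 1)

A->BB, B->DD, C->A, D->BC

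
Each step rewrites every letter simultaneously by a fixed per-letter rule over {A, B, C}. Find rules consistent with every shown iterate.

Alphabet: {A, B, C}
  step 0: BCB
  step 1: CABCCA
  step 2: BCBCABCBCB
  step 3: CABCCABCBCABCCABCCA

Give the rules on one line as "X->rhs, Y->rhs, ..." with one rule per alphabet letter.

  step 2 ⇒ step 3: BCBCABCBCB ⇒ CA·BC·CA·BC·B·CA·BC·CA·BC·CA
    A ↦ B
    B ↦ CA
    C ↦ BC

A->B, B->CA, C->BC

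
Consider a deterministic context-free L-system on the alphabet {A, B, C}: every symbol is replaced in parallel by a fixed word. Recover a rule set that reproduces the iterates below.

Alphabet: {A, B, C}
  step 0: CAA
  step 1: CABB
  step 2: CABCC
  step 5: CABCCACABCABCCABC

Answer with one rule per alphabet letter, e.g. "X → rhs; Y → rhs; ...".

  step 1 ⇒ step 2: CABB ⇒ CA·B·C·C
    A ↦ B
    B ↦ C
    C ↦ CA

A->B, B->C, C->CA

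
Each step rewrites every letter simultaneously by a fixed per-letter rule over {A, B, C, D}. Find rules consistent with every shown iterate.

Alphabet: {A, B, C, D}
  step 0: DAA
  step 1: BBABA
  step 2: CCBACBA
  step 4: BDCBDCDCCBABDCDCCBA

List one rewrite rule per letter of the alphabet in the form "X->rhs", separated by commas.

A->BA, B->C, C->DC, D->B

  step 1 ⇒ step 2: BBABA ⇒ C·C·BA·C·BA
    A ↦ BA
    B ↦ C
    C ↦ DC  (constrained at step 2)
  step 0 ⇒ step 1: DAA ⇒ B·BA·BA
    D ↦ B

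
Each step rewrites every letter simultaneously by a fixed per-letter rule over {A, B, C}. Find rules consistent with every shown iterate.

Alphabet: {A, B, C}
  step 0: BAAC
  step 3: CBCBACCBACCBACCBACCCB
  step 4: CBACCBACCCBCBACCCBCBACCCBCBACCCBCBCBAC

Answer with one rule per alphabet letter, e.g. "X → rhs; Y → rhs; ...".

  step 3 ⇒ step 4: CBCBACCBACCBACCBACCCB ⇒ CB·AC·CB·AC·C·CB·CB·AC·C·CB·CB·AC·C·CB·CB·AC·C·CB·CB·CB·AC
    A ↦ C
    B ↦ AC
    C ↦ CB

A->C, B->AC, C->CB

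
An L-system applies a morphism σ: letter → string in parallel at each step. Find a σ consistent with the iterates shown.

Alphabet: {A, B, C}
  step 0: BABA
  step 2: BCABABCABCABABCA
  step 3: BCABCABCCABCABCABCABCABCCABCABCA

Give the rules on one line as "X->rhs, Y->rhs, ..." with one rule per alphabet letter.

  step 2 ⇒ step 3: BCABABCABCABABCA ⇒ BC·AB·CA·BC·CA·BC·AB·CA·BC·AB·CA·BC·CA·BC·AB·CA
    A ↦ CA
    B ↦ BC
    C ↦ AB

A->CA, B->BC, C->AB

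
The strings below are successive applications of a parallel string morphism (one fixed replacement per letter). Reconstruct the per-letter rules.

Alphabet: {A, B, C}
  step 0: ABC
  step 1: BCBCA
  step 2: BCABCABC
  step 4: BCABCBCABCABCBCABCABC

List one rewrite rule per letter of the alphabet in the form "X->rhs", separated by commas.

  step 1 ⇒ step 2: BCBCA ⇒ BC·A·BC·A·BC
    A ↦ BC
    B ↦ BC
    C ↦ A

A->BC, B->BC, C->A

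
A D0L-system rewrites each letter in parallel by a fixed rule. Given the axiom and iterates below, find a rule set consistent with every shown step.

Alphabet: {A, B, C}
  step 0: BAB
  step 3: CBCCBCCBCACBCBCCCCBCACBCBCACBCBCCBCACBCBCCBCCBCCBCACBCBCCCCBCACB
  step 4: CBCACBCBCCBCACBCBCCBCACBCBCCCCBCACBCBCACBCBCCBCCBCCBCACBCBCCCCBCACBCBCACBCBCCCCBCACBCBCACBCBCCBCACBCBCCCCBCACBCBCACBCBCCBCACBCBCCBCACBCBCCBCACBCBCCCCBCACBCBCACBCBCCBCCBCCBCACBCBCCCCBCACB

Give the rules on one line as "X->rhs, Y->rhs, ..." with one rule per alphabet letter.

  step 3 ⇒ step 4: CBCCBCCBCACBCBCCCCBCACBCBCACBCBCCBCACBCBCCBCCBCCBCACBCBCCCCBCACB ⇒ CBC·ACB·CBC·CBC·ACB·CBC·CBC·ACB·CBC·CC·CBC·ACB·CBC·ACB·CBC·CBC·CBC·CBC·ACB·CBC·CC·CBC·ACB·CBC·ACB·CBC·CC·CBC·ACB·CBC·ACB·CBC·CBC·ACB·CBC·CC·CBC·ACB·CBC·ACB·CBC·CBC·ACB·CBC·CBC·ACB·CBC·CBC·ACB·CBC·CC·CBC·ACB·CBC·ACB·CBC·CBC·CBC·CBC·ACB·CBC·CC·CBC·ACB
    A ↦ CC
    B ↦ ACB
    C ↦ CBC

A->CC, B->ACB, C->CBC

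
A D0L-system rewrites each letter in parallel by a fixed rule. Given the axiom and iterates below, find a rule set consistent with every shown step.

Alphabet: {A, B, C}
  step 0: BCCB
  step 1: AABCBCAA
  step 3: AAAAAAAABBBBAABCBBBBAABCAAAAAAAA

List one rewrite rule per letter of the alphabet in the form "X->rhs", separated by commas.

A->BB, B->AA, C->BC

  step 0 ⇒ step 1: BCCB ⇒ AA·BC·BC·AA
    B ↦ AA
    C ↦ BC
    A ↦ BB  (constrained at step 1)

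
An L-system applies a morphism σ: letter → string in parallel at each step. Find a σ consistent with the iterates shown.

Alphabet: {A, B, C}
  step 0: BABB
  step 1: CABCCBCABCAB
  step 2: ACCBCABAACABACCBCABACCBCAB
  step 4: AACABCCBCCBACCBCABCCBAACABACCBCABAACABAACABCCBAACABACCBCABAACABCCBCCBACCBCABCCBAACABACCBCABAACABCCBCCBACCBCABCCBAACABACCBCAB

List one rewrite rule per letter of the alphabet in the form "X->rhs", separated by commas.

A->CCB, B->CAB, C->A

  step 1 ⇒ step 2: CABCCBCABCAB ⇒ A·CCB·CAB·A·A·CAB·A·CCB·CAB·A·CCB·CAB
    A ↦ CCB
    B ↦ CAB
    C ↦ A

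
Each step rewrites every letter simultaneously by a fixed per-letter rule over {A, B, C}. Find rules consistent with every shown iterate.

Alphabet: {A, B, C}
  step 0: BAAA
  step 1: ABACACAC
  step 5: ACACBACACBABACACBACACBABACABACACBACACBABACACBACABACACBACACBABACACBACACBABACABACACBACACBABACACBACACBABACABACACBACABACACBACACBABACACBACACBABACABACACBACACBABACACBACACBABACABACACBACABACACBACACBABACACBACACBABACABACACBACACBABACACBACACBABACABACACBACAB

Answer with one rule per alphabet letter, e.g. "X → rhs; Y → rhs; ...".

  step 0 ⇒ step 1: BAAA ⇒ AB·AC·AC·AC
    A ↦ AC
    B ↦ AB
    C ↦ ACB  (constrained at step 1)

A->AC, B->AB, C->ACB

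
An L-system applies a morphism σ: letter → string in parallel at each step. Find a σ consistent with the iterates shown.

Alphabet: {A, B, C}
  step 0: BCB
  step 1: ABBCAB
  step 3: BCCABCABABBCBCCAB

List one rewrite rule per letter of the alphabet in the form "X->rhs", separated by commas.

A->C, B->AB, C->BC

  step 0 ⇒ step 1: BCB ⇒ AB·BC·AB
    B ↦ AB
    C ↦ BC
    A ↦ C  (constrained at step 1)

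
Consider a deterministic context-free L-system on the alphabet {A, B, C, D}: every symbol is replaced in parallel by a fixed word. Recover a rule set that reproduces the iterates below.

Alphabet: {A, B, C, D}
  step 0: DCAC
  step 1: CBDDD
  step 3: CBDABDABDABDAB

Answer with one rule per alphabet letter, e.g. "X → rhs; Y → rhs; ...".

A->D, B->AB, C->D, D->CB

  step 0 ⇒ step 1: DCAC ⇒ CB·D·D·D
    A ↦ D
    C ↦ D
    D ↦ CB
    B ↦ AB  (constrained at step 1)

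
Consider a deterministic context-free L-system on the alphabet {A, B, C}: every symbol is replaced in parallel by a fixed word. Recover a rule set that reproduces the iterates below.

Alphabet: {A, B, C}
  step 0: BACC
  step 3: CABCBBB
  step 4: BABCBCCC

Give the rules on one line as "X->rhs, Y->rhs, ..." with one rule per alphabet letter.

  step 3 ⇒ step 4: CABCBBB ⇒ B·AB·C·B·C·C·C
    A ↦ AB
    B ↦ C
    C ↦ B

A->AB, B->C, C->B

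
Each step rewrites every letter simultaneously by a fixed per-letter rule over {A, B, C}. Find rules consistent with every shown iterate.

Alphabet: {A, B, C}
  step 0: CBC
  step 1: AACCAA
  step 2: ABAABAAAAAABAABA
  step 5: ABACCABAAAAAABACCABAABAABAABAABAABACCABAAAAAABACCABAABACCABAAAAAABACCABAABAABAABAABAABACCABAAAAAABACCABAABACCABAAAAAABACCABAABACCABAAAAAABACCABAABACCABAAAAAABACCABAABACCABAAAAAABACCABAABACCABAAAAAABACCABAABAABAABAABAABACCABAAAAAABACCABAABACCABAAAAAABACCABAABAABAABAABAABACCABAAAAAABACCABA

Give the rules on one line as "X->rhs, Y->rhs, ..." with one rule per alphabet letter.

A->ABA, B->CC, C->AA

  step 1 ⇒ step 2: AACCAA ⇒ ABA·ABA·AA·AA·ABA·ABA
    A ↦ ABA
    C ↦ AA
  step 0 ⇒ step 1: CBC ⇒ AA·CC·AA
    B ↦ CC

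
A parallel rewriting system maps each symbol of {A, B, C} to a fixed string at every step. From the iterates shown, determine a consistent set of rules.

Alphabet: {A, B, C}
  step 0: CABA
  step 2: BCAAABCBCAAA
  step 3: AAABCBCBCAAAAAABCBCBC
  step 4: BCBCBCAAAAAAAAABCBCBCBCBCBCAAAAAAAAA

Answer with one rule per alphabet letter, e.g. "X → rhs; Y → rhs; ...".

  step 3 ⇒ step 4: AAABCBCBCAAAAAABCBCBC ⇒ BC·BC·BC·AA·A·AA·A·AA·A·BC·BC·BC·BC·BC·BC·AA·A·AA·A·AA·A
    A ↦ BC
    B ↦ AA
    C ↦ A

A->BC, B->AA, C->A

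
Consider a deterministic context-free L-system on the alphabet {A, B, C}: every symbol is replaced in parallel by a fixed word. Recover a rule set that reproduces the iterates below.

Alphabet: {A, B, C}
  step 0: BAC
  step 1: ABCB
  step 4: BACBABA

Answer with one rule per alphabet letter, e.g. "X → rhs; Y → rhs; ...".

  step 0 ⇒ step 1: BAC ⇒ A·B·CB
    A ↦ B
    B ↦ A
    C ↦ CB

A->B, B->A, C->CB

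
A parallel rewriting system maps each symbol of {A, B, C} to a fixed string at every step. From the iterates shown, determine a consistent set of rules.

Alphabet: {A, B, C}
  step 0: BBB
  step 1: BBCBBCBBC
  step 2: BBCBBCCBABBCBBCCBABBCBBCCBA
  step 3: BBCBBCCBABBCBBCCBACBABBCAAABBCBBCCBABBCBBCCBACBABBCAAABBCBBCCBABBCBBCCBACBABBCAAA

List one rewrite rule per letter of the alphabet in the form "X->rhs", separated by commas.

  step 2 ⇒ step 3: BBCBBCCBABBCBBCCBABBCBBCCBA ⇒ BBC·BBC·CBA·BBC·BBC·CBA·CBA·BBC·AAA·BBC·BBC·CBA·BBC·BBC·CBA·CBA·BBC·AAA·BBC·BBC·CBA·BBC·BBC·CBA·CBA·BBC·AAA
    A ↦ AAA
    B ↦ BBC
    C ↦ CBA

A->AAA, B->BBC, C->CBA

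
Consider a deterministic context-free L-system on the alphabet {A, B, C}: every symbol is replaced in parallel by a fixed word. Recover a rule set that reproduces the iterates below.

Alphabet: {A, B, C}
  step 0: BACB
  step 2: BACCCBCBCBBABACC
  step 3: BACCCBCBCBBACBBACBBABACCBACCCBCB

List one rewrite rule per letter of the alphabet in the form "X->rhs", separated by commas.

  step 2 ⇒ step 3: BACCCBCBCBBABACC ⇒ BA·CC·CB·CB·CB·BA·CB·BA·CB·BA·BA·CC·BA·CC·CB·CB
    A ↦ CC
    B ↦ BA
    C ↦ CB

A->CC, B->BA, C->CB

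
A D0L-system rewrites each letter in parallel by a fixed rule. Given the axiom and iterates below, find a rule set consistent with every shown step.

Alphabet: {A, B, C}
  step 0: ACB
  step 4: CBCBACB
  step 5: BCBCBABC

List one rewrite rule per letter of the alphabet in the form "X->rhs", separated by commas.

  step 4 ⇒ step 5: CBCBACB ⇒ B·C·B·C·BA·B·C
    A ↦ BA
    B ↦ C
    C ↦ B

A->BA, B->C, C->B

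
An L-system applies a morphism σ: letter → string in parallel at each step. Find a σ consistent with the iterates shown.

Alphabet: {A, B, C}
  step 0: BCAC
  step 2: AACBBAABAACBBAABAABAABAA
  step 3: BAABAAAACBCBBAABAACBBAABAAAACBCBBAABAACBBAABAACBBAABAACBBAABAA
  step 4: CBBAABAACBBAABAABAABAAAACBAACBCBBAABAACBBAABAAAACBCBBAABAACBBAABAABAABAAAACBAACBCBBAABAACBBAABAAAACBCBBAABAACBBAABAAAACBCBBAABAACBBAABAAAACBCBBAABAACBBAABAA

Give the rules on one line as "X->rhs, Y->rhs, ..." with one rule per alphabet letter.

  step 3 ⇒ step 4: BAABAAAACBCBBAABAACBBAABAAAACBCBBAABAACBBAABAACBBAABAACBBAABAA ⇒ CB·BAA·BAA·CB·BAA·BAA·BAA·BAA·AA·CB·AA·CB·CB·BAA·BAA·CB·BAA·BAA·AA·CB·CB·BAA·BAA·CB·BAA·BAA·BAA·BAA·AA·CB·AA·CB·CB·BAA·BAA·CB·BAA·BAA·AA·CB·CB·BAA·BAA·CB·BAA·BAA·AA·CB·CB·BAA·BAA·CB·BAA·BAA·AA·CB·CB·BAA·BAA·CB·BAA·BAA
    A ↦ BAA
    B ↦ CB
    C ↦ AA

A->BAA, B->CB, C->AA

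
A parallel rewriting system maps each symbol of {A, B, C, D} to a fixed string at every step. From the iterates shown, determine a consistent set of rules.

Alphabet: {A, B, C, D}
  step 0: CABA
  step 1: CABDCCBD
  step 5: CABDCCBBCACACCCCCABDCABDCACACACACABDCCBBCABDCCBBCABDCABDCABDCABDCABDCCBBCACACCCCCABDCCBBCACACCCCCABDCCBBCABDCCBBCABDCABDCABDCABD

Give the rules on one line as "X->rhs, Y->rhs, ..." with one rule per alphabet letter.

A->BD, B->CC, C->CA, D->BB

  step 0 ⇒ step 1: CABA ⇒ CA·BD·CC·BD
    A ↦ BD
    B ↦ CC
    C ↦ CA
    D ↦ BB  (constrained at step 1)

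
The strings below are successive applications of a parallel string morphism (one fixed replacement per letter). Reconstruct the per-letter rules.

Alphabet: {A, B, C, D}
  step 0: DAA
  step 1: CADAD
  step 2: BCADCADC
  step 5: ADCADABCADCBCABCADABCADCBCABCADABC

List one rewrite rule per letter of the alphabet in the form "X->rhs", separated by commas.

  step 1 ⇒ step 2: CADAD ⇒ BC·AD·C·AD·C
    A ↦ AD
    C ↦ BC
    D ↦ C
    B ↦ A  (constrained at step 2)

A->AD, B->A, C->BC, D->C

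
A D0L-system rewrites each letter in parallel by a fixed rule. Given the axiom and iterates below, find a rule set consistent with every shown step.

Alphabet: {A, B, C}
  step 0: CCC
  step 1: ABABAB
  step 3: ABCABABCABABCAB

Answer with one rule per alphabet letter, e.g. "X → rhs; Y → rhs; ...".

A->C, B->AC, C->AB

  step 0 ⇒ step 1: CCC ⇒ AB·AB·AB
    C ↦ AB
    A ↦ C  (constrained at step 1)
    B ↦ AC  (constrained at step 1)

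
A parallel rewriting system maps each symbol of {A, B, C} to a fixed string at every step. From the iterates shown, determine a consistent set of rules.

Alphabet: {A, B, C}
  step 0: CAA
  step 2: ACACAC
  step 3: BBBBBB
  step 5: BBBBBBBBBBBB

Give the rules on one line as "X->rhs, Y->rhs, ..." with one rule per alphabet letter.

A->B, B->AC, C->B

  step 2 ⇒ step 3: ACACAC ⇒ B·B·B·B·B·B
    A ↦ B
    C ↦ B
    B ↦ AC  (constrained at step 3)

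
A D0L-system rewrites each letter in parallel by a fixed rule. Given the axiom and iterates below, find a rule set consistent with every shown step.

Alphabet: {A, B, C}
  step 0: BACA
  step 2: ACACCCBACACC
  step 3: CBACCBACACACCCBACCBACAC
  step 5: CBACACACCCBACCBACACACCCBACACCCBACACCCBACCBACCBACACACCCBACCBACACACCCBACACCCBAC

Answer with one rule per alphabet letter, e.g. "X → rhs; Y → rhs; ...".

A->CB, B->C, C->AC

  step 2 ⇒ step 3: ACACCCBACACC ⇒ CB·AC·CB·AC·AC·AC·C·CB·AC·CB·AC·AC
    A ↦ CB
    B ↦ C
    C ↦ AC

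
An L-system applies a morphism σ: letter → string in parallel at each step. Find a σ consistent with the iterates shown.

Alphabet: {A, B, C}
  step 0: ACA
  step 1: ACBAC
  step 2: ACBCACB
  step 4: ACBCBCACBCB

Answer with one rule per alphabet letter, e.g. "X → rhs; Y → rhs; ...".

A->AC, B->C, C->B

  step 1 ⇒ step 2: ACBAC ⇒ AC·B·C·AC·B
    A ↦ AC
    B ↦ C
    C ↦ B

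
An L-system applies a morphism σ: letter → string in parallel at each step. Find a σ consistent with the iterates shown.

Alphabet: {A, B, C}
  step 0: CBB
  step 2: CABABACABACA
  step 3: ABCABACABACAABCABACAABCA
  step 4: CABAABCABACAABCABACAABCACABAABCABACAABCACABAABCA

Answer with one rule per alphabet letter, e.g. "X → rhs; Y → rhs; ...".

A->CA, B->BA, C->AB

  step 3 ⇒ step 4: ABCABACABACAABCABACAABCA ⇒ CA·BA·AB·CA·BA·CA·AB·CA·BA·CA·AB·CA·CA·BA·AB·CA·BA·CA·AB·CA·CA·BA·AB·CA
    A ↦ CA
    B ↦ BA
    C ↦ AB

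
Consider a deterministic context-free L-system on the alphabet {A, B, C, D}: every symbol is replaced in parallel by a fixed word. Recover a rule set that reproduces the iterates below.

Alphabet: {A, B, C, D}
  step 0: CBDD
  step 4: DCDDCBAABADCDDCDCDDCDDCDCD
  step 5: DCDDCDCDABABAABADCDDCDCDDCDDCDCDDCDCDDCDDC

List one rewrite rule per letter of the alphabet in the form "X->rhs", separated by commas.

A->BA, B->A, C->D, D->DC

  step 4 ⇒ step 5: DCDDCBAABADCDDCDCDDCDDCDCD ⇒ DC·D·DC·DC·D·A·BA·BA·A·BA·DC·D·DC·DC·D·DC·D·DC·DC·D·DC·DC·D·DC·D·DC
    A ↦ BA
    B ↦ A
    C ↦ D
    D ↦ DC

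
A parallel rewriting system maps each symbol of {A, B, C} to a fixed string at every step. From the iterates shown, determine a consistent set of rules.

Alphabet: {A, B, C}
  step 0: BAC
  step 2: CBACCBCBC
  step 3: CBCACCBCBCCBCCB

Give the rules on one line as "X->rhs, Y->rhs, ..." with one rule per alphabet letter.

  step 2 ⇒ step 3: CBACCBCBC ⇒ CB·C·AC·CB·CB·C·CB·C·CB
    A ↦ AC
    B ↦ C
    C ↦ CB

A->AC, B->C, C->CB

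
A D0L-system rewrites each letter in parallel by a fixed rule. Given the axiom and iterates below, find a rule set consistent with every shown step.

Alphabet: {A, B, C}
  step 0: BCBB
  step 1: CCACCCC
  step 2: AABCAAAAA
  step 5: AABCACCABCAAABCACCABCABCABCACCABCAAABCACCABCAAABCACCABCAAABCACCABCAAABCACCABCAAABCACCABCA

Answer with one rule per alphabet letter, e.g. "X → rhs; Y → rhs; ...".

A->BCA, B->CC, C->A

  step 1 ⇒ step 2: CCACCCC ⇒ A·A·BCA·A·A·A·A
    A ↦ BCA
    C ↦ A
  step 0 ⇒ step 1: BCBB ⇒ CC·A·CC·CC
    B ↦ CC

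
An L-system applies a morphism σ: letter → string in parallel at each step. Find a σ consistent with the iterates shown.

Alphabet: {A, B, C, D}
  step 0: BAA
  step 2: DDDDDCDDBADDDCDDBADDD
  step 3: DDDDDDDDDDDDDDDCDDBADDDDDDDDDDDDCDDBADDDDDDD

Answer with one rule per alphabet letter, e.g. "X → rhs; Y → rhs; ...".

A->BAD, B->CDD, C->D, D->DD

  step 2 ⇒ step 3: DDDDDCDDBADDDCDDBADDD ⇒ DD·DD·DD·DD·DD·D·DD·DD·CDD·BAD·DD·DD·DD·D·DD·DD·CDD·BAD·DD·DD·DD
    A ↦ BAD
    B ↦ CDD
    C ↦ D
    D ↦ DD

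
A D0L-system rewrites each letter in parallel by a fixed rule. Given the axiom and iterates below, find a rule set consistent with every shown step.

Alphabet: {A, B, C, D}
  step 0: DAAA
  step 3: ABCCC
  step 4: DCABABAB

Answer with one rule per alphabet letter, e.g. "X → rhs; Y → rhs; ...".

  step 3 ⇒ step 4: ABCCC ⇒ D·C·AB·AB·AB
    A ↦ D
    B ↦ C
    C ↦ AB
    D ↦ B  (constrained at step 0)

A->D, B->C, C->AB, D->B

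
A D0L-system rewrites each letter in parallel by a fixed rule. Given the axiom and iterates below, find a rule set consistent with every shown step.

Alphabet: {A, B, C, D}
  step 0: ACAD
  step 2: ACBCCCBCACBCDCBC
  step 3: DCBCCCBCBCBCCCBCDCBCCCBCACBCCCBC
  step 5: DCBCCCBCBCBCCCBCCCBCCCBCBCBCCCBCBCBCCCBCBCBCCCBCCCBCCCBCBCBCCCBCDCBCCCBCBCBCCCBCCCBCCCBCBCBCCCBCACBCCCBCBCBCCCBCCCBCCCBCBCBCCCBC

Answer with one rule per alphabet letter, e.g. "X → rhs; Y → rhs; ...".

A->DC, B->CC, C->BC, D->AC

  step 2 ⇒ step 3: ACBCCCBCACBCDCBC ⇒ DC·BC·CC·BC·BC·BC·CC·BC·DC·BC·CC·BC·AC·BC·CC·BC
    A ↦ DC
    B ↦ CC
    C ↦ BC
    D ↦ AC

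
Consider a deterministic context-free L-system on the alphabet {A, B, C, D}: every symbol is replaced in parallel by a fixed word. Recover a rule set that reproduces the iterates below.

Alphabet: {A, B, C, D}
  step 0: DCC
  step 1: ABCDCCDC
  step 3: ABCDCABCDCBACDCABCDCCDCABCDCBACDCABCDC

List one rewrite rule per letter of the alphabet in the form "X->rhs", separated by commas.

A->B, B->A, C->CDC, D->AB

  step 0 ⇒ step 1: DCC ⇒ AB·CDC·CDC
    C ↦ CDC
    D ↦ AB
    A ↦ B  (constrained at step 1)
    B ↦ A  (constrained at step 1)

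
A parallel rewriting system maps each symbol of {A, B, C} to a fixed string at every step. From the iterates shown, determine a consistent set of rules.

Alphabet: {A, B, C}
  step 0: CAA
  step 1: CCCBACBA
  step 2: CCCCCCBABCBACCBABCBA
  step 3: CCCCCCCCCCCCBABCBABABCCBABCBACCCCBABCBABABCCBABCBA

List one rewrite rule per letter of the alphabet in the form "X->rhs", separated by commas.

  step 2 ⇒ step 3: CCCCCCBABCBACCBABCBA ⇒ CC·CC·CC·CC·CC·CC·BAB·CBA·BAB·CC·BAB·CBA·CC·CC·BAB·CBA·BAB·CC·BAB·CBA
    A ↦ CBA
    B ↦ BAB
    C ↦ CC

A->CBA, B->BAB, C->CC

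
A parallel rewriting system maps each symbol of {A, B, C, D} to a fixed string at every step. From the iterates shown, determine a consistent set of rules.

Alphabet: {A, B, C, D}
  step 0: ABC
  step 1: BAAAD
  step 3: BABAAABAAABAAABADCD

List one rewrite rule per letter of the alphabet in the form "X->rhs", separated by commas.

A->BA, B->AA, C->D, D->CD

  step 0 ⇒ step 1: ABC ⇒ BA·AA·D
    A ↦ BA
    B ↦ AA
    C ↦ D
    D ↦ CD  (constrained at step 1)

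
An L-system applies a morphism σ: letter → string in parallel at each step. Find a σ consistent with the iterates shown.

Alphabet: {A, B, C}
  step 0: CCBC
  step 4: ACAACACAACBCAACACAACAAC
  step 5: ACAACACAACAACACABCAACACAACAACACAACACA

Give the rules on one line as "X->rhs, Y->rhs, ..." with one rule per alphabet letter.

  step 4 ⇒ step 5: ACAACACAACBCAACACAACAAC ⇒ AC·A·AC·AC·A·AC·A·AC·AC·A·BC·A·AC·AC·A·AC·A·AC·AC·A·AC·AC·A
    A ↦ AC
    B ↦ BC
    C ↦ A

A->AC, B->BC, C->A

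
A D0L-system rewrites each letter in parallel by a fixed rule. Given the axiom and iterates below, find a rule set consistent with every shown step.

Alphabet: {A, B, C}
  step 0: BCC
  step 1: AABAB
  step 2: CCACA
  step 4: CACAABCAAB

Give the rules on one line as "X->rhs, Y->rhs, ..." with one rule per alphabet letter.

A->C, B->A, C->AB

  step 1 ⇒ step 2: AABAB ⇒ C·C·A·C·A
    A ↦ C
    B ↦ A
  step 0 ⇒ step 1: BCC ⇒ A·AB·AB
    C ↦ AB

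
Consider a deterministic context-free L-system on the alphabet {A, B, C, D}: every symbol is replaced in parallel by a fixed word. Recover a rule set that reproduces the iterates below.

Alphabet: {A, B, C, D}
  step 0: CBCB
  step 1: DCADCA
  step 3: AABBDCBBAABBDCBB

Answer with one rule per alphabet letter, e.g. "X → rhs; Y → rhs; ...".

A->D, B->A, C->DC, D->BB

  step 0 ⇒ step 1: CBCB ⇒ DC·A·DC·A
    B ↦ A
    C ↦ DC
    A ↦ D  (constrained at step 1)
    D ↦ BB  (constrained at step 1)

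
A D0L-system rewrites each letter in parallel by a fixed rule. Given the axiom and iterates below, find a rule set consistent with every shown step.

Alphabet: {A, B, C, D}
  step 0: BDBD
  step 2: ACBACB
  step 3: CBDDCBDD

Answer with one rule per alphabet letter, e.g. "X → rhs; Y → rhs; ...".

  step 2 ⇒ step 3: ACBACB ⇒ CB·D·D·CB·D·D
    A ↦ CB
    B ↦ D
    C ↦ D
    D ↦ A  (constrained at step 0)

A->CB, B->D, C->D, D->A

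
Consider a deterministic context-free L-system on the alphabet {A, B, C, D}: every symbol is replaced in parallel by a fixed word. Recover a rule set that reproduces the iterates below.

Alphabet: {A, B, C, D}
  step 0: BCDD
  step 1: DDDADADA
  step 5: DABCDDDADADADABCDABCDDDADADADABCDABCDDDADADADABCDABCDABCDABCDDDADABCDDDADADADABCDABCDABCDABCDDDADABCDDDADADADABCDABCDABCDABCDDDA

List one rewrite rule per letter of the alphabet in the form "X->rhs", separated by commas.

A->BC, B->DD, C->DA, D->DA

  step 0 ⇒ step 1: BCDD ⇒ DD·DA·DA·DA
    B ↦ DD
    C ↦ DA
    D ↦ DA
    A ↦ BC  (constrained at step 1)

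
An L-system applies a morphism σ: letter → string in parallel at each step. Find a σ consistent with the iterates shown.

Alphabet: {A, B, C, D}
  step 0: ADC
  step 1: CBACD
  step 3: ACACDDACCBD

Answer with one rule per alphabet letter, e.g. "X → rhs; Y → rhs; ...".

  step 0 ⇒ step 1: ADC ⇒ CB·AC·D
    A ↦ CB
    C ↦ D
    D ↦ AC
    B ↦ D  (constrained at step 1)

A->CB, B->D, C->D, D->AC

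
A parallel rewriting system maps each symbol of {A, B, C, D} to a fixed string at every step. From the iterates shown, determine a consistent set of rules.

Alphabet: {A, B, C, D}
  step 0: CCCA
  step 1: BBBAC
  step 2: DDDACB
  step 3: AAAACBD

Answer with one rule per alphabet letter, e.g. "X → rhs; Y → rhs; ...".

A->AC, B->D, C->B, D->A

  step 2 ⇒ step 3: DDDACB ⇒ A·A·A·AC·B·D
    A ↦ AC
    B ↦ D
    C ↦ B
    D ↦ A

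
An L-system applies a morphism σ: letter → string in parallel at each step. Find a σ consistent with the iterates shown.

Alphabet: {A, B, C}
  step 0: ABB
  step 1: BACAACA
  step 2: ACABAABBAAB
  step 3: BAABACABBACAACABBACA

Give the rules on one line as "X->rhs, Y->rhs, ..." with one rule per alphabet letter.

A->B, B->ACA, C->AA

  step 2 ⇒ step 3: ACABAABBAAB ⇒ B·AA·B·ACA·B·B·ACA·ACA·B·B·ACA
    A ↦ B
    B ↦ ACA
    C ↦ AA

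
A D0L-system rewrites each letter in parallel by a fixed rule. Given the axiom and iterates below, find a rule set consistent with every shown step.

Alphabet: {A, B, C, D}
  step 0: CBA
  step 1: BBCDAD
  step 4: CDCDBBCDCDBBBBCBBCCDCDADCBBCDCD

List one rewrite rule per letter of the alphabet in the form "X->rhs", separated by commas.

A->AD, B->CD, C->BB, D->C

  step 0 ⇒ step 1: CBA ⇒ BB·CD·AD
    A ↦ AD
    B ↦ CD
    C ↦ BB
    D ↦ C  (constrained at step 1)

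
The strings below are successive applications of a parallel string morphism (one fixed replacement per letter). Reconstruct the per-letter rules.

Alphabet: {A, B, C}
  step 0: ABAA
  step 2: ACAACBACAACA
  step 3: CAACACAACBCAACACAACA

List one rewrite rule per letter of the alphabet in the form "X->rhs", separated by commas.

A->CA, B->CB, C->A

  step 2 ⇒ step 3: ACAACBACAACA ⇒ CA·A·CA·CA·A·CB·CA·A·CA·CA·A·CA
    A ↦ CA
    B ↦ CB
    C ↦ A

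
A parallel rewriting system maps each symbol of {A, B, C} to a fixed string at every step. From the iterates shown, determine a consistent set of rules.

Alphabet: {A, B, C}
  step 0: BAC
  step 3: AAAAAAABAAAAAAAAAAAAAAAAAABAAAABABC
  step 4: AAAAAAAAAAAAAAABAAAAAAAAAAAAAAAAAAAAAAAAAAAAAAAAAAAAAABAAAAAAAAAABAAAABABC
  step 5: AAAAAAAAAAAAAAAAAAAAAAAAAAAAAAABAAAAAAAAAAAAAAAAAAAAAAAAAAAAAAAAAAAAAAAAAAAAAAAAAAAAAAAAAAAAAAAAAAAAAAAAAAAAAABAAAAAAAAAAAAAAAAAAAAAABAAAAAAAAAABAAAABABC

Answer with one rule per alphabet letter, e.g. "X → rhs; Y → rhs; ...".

  step 4 ⇒ step 5: AAAAAAAAAAAAAAABAAAAAAAAAAAAAAAAAAAAAAAAAAAAAAAAAAAAAABAAAAAAAAAABAAAABABC ⇒ AA·AA·AA·AA·AA·AA·AA·AA·AA·AA·AA·AA·AA·AA·AA·ABA·AA·AA·AA·AA·AA·AA·AA·AA·AA·AA·AA·AA·AA·AA·AA·AA·AA·AA·AA·AA·AA·AA·AA·AA·AA·AA·AA·AA·AA·AA·AA·AA·AA·AA·AA·AA·AA·AA·ABA·AA·AA·AA·AA·AA·AA·AA·AA·AA·AA·ABA·AA·AA·AA·AA·ABA·AA·ABA·BC
    A ↦ AA
    B ↦ ABA
    C ↦ BC

A->AA, B->ABA, C->BC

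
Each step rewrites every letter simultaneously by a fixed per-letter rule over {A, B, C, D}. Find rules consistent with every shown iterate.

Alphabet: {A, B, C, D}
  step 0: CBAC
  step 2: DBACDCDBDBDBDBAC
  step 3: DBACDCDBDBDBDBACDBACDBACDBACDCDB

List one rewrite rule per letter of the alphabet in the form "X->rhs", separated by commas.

  step 2 ⇒ step 3: DBACDCDBDBDBDBAC ⇒ DB·AC·DC·DB·DB·DB·DB·AC·DB·AC·DB·AC·DB·AC·DC·DB
    A ↦ DC
    B ↦ AC
    C ↦ DB
    D ↦ DB

A->DC, B->AC, C->DB, D->DB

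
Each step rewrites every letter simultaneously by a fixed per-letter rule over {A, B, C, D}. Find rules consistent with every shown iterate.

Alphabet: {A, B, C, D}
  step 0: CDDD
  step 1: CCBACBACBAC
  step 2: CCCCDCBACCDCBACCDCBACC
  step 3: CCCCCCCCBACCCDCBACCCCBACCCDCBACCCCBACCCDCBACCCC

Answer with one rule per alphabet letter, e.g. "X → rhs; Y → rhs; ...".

A->BA, B->DC, C->CC, D->BAC

  step 2 ⇒ step 3: CCCCDCBACCDCBACCDCBACC ⇒ CC·CC·CC·CC·BAC·CC·DC·BA·CC·CC·BAC·CC·DC·BA·CC·CC·BAC·CC·DC·BA·CC·CC
    A ↦ BA
    B ↦ DC
    C ↦ CC
    D ↦ BAC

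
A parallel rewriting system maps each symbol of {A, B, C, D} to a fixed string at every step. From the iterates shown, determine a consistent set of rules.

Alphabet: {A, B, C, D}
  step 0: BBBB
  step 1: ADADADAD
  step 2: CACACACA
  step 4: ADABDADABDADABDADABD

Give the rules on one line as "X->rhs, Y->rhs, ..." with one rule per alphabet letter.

A->C, B->AD, C->BD, D->A

  step 1 ⇒ step 2: ADADADAD ⇒ C·A·C·A·C·A·C·A
    A ↦ C
    D ↦ A
  step 0 ⇒ step 1: BBBB ⇒ AD·AD·AD·AD
    B ↦ AD
    C ↦ BD  (constrained at step 2)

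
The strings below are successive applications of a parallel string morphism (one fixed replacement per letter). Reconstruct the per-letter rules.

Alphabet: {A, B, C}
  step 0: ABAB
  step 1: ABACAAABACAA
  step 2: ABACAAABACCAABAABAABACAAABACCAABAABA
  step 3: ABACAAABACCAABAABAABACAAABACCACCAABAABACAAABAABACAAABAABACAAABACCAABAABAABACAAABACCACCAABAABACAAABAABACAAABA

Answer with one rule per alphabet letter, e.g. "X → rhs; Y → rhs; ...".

  step 2 ⇒ step 3: ABACAAABACCAABAABAABACAAABACCAABAABA ⇒ ABA·CAA·ABA·CCA·ABA·ABA·ABA·CAA·ABA·CCA·CCA·ABA·ABA·CAA·ABA·ABA·CAA·ABA·ABA·CAA·ABA·CCA·ABA·ABA·ABA·CAA·ABA·CCA·CCA·ABA·ABA·CAA·ABA·ABA·CAA·ABA
    A ↦ ABA
    B ↦ CAA
    C ↦ CCA

A->ABA, B->CAA, C->CCA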